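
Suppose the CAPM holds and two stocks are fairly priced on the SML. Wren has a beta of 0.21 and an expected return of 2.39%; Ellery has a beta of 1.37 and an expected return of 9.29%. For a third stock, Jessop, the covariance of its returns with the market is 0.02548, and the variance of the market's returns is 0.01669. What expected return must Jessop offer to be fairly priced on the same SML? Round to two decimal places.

10.22%

MRP = (9.29% − 2.39%) / (1.37 − 0.21) = 5.9483%
R_f = 2.39% − 0.21 × 5.9483% = 1.1409%
β_Jessop = Cov / Var(R_m) = 0.02548 / 0.01669 = 1.5267
E(R_Jessop) = R_f + β × MRP = 1.1409% + 1.5267 × 5.9483% = 10.22%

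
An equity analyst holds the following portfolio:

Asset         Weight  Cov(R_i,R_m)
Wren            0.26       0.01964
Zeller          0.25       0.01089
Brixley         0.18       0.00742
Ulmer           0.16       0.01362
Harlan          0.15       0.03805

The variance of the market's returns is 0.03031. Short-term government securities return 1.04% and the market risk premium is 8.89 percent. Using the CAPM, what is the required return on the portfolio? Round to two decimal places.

6.04%

β_Wren = 0.01964 / 0.03031 = 0.6480
β_Zeller = 0.01089 / 0.03031 = 0.3593
β_Brixley = 0.00742 / 0.03031 = 0.2448
β_Ulmer = 0.01362 / 0.03031 = 0.4494
β_Harlan = 0.03805 / 0.03031 = 1.2554
β_P = Σ w_i β_i = 0.26×0.6480 + 0.25×0.3593 + 0.18×0.2448 + 0.16×0.4494 + 0.15×1.2554 = 0.5626
E(R_P) = R_f + β_P × MRP = 1.04% + 0.5626 × 8.89% = 6.04%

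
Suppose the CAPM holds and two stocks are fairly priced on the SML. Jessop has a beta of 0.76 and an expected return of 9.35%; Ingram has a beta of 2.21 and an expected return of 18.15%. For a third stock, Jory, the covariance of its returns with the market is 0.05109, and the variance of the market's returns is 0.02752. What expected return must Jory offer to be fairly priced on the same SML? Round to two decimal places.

16.00%

MRP = (18.15% − 9.35%) / (2.21 − 0.76) = 6.0690%
R_f = 9.35% − 0.76 × 6.0690% = 4.7376%
β_Jory = Cov / Var(R_m) = 0.05109 / 0.02752 = 1.8565
E(R_Jory) = R_f + β × MRP = 4.7376% + 1.8565 × 6.0690% = 16.00%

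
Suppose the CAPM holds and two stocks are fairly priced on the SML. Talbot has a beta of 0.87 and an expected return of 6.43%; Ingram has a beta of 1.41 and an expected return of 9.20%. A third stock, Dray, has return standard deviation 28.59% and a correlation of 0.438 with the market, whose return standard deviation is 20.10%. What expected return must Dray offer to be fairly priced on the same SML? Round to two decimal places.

5.16%

MRP = (9.20% − 6.43%) / (1.41 − 0.87) = 5.1296%
R_f = 6.43% − 0.87 × 5.1296% = 1.9672%
β_Dray = ρ·σ_i/σ_m = 0.438 × 28.59 / 20.10 = 0.6230
E(R_Dray) = R_f + β × MRP = 1.9672% + 0.6230 × 5.1296% = 5.16%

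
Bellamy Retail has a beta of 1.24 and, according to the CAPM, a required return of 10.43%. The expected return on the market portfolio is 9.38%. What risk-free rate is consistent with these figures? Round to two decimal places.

E(R) = R_f + β(E(R_m) − R_f) = R_f(1 − β) + β·E(R_m)
10.43% = R_f × (1 − 1.24) + 1.24 × 9.38%
10.43% = R_f × -0.24 + 11.6312%
R_f = (10.43% − 11.6312%) / -0.24 = 5.01%

5.01%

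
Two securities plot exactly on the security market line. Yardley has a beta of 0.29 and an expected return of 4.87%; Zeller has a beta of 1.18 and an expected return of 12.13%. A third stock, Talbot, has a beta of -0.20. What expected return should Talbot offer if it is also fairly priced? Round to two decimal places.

0.87%

MRP (SML slope) = (12.13% − 4.87%) / (1.18 − 0.29) = 7.26% / 0.89 = 8.1573%
R_f (intercept) = 4.87% − 0.29 × 8.1573% = 2.5044%
E(R_Talbot) = R_f + β × MRP = 2.5044% + -0.20 × 8.1573% = 0.87%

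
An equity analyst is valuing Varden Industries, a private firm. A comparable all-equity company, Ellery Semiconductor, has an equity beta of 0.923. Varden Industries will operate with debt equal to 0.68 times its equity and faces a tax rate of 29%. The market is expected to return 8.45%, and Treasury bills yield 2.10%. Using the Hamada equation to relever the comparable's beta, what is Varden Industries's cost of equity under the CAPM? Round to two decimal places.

10.79%

β_L = β_U × [1 + (1 − t)(D/E)] = 0.923 × [1 + (1 − 0.29) × 0.68]
    = 0.923 × [1 + 0.71 × 0.68] = 0.923 × 1.4828 = 1.3686
MRP = 8.45% − 2.10% = 6.35%
E(R) = R_f + β_L × MRP = 2.10% + 1.3686 × 6.35% = 10.79%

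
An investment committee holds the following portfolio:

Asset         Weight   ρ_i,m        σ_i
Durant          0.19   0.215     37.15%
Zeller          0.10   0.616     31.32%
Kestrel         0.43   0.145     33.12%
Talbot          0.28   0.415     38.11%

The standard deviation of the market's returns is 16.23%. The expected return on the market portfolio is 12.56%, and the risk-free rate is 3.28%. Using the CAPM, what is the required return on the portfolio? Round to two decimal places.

8.96%

β_Durant = 0.215 × 37.15% / 16.23% = 0.4921
β_Zeller = 0.616 × 31.32% / 16.23% = 1.1887
β_Kestrel = 0.145 × 33.12% / 16.23% = 0.2959
β_Talbot = 0.415 × 38.11% / 16.23% = 0.9745
β_P = Σ w_i β_i = 0.19×0.4921 + 0.10×1.1887 + 0.43×0.2959 + 0.28×0.9745 = 0.6125
MRP = 12.56% − 3.28% = 9.28%
E(R_P) = R_f + β_P × MRP = 3.28% + 0.6125 × 9.28% = 8.96%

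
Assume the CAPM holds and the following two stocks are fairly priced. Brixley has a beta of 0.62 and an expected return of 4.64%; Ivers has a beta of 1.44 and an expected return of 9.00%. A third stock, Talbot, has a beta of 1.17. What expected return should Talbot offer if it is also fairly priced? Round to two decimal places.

MRP (SML slope) = (9.00% − 4.64%) / (1.44 − 0.62) = 4.36% / 0.82 = 5.3171%
R_f (intercept) = 4.64% − 0.62 × 5.3171% = 1.3434%
E(R_Talbot) = R_f + β × MRP = 1.3434% + 1.17 × 5.3171% = 7.56%

7.56%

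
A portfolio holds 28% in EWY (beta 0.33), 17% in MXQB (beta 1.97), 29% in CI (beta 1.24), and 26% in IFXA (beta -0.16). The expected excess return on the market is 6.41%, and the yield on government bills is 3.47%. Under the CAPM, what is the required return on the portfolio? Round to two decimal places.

8.25%

β_P = Σ w_i β_i = 0.28×0.33 + 0.17×1.97 + 0.29×1.24 + 0.26×-0.16 = 0.7453
E(R_P) = R_f + β_P × MRP = 3.47% + 0.7453 × 6.41% = 8.25%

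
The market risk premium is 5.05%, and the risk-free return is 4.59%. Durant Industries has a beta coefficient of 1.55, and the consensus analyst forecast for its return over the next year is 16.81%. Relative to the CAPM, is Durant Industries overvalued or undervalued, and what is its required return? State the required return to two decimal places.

Undervalued; required return 12.42%

Required return = R_f + β·MRP = 4.59% + 1.55 × 5.05% = 12.42%
Forecast 16.81% > required 12.42% → the stock plots above the SML → undervalued.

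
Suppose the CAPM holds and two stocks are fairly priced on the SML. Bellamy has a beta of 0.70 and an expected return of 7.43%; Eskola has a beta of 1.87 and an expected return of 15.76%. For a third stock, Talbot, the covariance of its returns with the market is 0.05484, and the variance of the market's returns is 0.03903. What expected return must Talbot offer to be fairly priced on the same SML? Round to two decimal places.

MRP = (15.76% − 7.43%) / (1.87 − 0.70) = 7.1197%
R_f = 7.43% − 0.70 × 7.1197% = 2.4462%
β_Talbot = Cov / Var(R_m) = 0.05484 / 0.03903 = 1.4051
E(R_Talbot) = R_f + β × MRP = 2.4462% + 1.4051 × 7.1197% = 12.45%

12.45%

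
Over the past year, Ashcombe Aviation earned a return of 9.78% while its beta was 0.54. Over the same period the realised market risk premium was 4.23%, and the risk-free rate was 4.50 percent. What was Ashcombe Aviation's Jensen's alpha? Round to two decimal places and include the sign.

CAPM benchmark = R_f + β(R_m − R_f) = 4.50% + 0.54 × 4.23% = 6.7842%
α = actual − benchmark = 9.78% − 6.7842% = +3.00%

+3.00%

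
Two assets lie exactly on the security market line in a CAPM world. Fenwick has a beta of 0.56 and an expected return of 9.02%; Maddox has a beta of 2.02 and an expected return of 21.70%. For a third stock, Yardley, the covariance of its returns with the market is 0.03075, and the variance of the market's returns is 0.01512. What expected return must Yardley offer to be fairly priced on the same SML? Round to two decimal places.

21.82%

MRP = (21.70% − 9.02%) / (2.02 − 0.56) = 8.6849%
R_f = 9.02% − 0.56 × 8.6849% = 4.1565%
β_Yardley = Cov / Var(R_m) = 0.03075 / 0.01512 = 2.0337
E(R_Yardley) = R_f + β × MRP = 4.1565% + 2.0337 × 8.6849% = 21.82%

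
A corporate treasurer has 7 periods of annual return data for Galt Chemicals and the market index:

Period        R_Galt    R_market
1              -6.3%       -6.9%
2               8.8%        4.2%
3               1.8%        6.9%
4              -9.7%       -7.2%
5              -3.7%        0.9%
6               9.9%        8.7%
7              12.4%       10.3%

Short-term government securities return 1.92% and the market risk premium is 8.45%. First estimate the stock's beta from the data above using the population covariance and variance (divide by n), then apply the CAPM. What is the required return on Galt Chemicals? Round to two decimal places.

Mean R_i = (-6.3 + 8.8 + 1.8 − 9.7 − 3.7 + 9.9 + 12.4) / 7 = 1.8857%
Mean R_m = (-6.9 + 4.2 + 6.9 − 7.2 + 0.9 + 8.7 + 10.3) / 7 = 2.4143%
Σ(R_i − R̄_i)(R_m − R̄_m) = 341.3414  ⇒  Cov = 341.3414 / 7 = 48.7631
Σ(R_m − R̄_m)² = 306.4886  ⇒  Var(R_m) = 306.4886 / 7 = 43.7841
β = Cov / Var(R_m) = 48.7631 / 43.7841 = 1.1137
E(R) = R_f + β × MRP = 1.92% + 1.1137 × 8.45% = 11.33%

11.33%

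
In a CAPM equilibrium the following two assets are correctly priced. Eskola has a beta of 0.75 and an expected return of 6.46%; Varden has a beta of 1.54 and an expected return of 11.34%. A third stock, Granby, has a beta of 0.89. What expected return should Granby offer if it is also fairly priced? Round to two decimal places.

7.32%

MRP (SML slope) = (11.34% − 6.46%) / (1.54 − 0.75) = 4.88% / 0.79 = 6.1772%
R_f (intercept) = 6.46% − 0.75 × 6.1772% = 1.8271%
E(R_Granby) = R_f + β × MRP = 1.8271% + 0.89 × 6.1772% = 7.32%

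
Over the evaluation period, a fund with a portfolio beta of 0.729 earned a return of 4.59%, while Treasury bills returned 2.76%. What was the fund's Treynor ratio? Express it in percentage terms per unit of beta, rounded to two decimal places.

2.51%

Treynor = (R_P − R_f) / β_P = (4.59% − 2.76%) / 0.7290 = 1.83% / 0.7290 = 2.51%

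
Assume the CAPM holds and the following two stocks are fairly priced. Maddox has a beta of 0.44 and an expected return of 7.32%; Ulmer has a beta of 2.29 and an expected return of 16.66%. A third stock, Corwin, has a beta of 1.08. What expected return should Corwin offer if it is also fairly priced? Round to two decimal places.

MRP (SML slope) = (16.66% − 7.32%) / (2.29 − 0.44) = 9.34% / 1.85 = 5.0486%
R_f (intercept) = 7.32% − 0.44 × 5.0486% = 5.0986%
E(R_Corwin) = R_f + β × MRP = 5.0986% + 1.08 × 5.0486% = 10.55%

10.55%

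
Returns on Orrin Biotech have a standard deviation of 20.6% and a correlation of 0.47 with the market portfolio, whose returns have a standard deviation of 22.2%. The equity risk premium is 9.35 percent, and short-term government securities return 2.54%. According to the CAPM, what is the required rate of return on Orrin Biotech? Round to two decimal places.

6.62%

β = ρ × σ_i / σ_m = 0.47 × 20.6% / 22.2% = 0.4361
E(R) = 2.54% + 0.4361 × 9.35% = 6.62%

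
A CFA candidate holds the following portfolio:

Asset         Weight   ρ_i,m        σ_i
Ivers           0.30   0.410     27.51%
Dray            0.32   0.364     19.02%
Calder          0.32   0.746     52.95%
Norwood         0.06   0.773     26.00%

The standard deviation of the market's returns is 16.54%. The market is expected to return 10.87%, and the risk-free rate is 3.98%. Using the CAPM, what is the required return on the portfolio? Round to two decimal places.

β_Ivers = 0.410 × 27.51% / 16.54% = 0.6819
β_Dray = 0.364 × 19.02% / 16.54% = 0.4186
β_Calder = 0.746 × 52.95% / 16.54% = 2.3882
β_Norwood = 0.773 × 26.00% / 16.54% = 1.2151
β_P = Σ w_i β_i = 0.30×0.6819 + 0.32×0.4186 + 0.32×2.3882 + 0.06×1.2151 = 1.1757
MRP = 10.87% − 3.98% = 6.89%
E(R_P) = R_f + β_P × MRP = 3.98% + 1.1757 × 6.89% = 12.08%

12.08%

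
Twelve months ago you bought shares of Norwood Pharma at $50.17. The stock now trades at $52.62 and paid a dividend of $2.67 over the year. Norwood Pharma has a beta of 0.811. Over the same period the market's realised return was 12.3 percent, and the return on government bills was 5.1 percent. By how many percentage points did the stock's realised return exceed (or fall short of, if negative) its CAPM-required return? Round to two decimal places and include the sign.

-0.73%

Realised HPR = (P1 + D1 − P0) / P0 = (52.62 + 2.67 − 50.17) / 50.17 = 5.12 / 50.17 = 10.2053%
MRP = 12.3% − 5.1% = 7.20%
CAPM required = R_f + β·MRP = 5.1% + 0.811 × 7.2% = 10.9392%
α = realised − required = 10.2053% − 10.9392% = -0.73%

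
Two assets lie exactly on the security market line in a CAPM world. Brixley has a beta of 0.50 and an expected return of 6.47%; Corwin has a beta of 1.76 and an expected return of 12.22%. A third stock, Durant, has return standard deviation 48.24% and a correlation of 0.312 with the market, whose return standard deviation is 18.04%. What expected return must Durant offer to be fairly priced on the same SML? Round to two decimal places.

8.00%

MRP = (12.22% − 6.47%) / (1.76 − 0.50) = 4.5635%
R_f = 6.47% − 0.50 × 4.5635% = 4.1883%
β_Durant = ρ·σ_i/σ_m = 0.312 × 48.24 / 18.04 = 0.8343
E(R_Durant) = R_f + β × MRP = 4.1883% + 0.8343 × 4.5635% = 8.00%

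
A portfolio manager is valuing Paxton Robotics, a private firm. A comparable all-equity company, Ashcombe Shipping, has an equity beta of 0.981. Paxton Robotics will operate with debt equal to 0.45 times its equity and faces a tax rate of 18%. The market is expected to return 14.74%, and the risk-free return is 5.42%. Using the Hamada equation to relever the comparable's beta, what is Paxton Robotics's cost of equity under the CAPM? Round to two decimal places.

β_L = β_U × [1 + (1 − t)(D/E)] = 0.981 × [1 + (1 − 0.18) × 0.45]
    = 0.981 × [1 + 0.82 × 0.45] = 0.981 × 1.3690 = 1.3430
MRP = 14.74% − 5.42% = 9.32%
E(R) = R_f + β_L × MRP = 5.42% + 1.3430 × 9.32% = 17.94%

17.94%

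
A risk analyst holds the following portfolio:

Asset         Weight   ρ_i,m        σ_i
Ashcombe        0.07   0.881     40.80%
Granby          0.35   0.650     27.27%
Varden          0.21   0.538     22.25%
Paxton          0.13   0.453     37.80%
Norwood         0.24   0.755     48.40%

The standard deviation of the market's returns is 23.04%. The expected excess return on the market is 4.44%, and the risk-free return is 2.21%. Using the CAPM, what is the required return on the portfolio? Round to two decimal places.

6.49%

β_Ashcombe = 0.881 × 40.80% / 23.04% = 1.5601
β_Granby = 0.650 × 27.27% / 23.04% = 0.7693
β_Varden = 0.538 × 22.25% / 23.04% = 0.5196
β_Paxton = 0.453 × 37.80% / 23.04% = 0.7432
β_Norwood = 0.755 × 48.40% / 23.04% = 1.5860
β_P = Σ w_i β_i = 0.07×1.5601 + 0.35×0.7693 + 0.21×0.5196 + 0.13×0.7432 + 0.24×1.5860 = 0.9648
E(R_P) = R_f + β_P × MRP = 2.21% + 0.9648 × 4.44% = 6.49%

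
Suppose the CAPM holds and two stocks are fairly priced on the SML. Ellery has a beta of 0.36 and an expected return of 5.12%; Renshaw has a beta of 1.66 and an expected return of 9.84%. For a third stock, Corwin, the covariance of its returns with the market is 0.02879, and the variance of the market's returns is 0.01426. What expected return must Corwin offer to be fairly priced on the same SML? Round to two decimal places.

11.14%

MRP = (9.84% − 5.12%) / (1.66 − 0.36) = 3.6308%
R_f = 5.12% − 0.36 × 3.6308% = 3.8129%
β_Corwin = Cov / Var(R_m) = 0.02879 / 0.01426 = 2.0189
E(R_Corwin) = R_f + β × MRP = 3.8129% + 2.0189 × 3.6308% = 11.14%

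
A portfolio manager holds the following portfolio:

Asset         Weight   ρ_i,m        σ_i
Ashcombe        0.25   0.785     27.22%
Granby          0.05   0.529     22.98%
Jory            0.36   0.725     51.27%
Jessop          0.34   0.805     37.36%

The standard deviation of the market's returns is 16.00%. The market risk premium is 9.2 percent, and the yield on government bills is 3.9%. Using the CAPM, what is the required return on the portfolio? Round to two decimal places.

20.90%

β_Ashcombe = 0.785 × 27.22% / 16.00% = 1.3355
β_Granby = 0.529 × 22.98% / 16.00% = 0.7598
β_Jory = 0.725 × 51.27% / 16.00% = 2.3232
β_Jessop = 0.805 × 37.36% / 16.00% = 1.8797
β_P = Σ w_i β_i = 0.25×1.3355 + 0.05×0.7598 + 0.36×2.3232 + 0.34×1.8797 = 1.8473
E(R_P) = R_f + β_P × MRP = 3.9% + 1.8473 × 9.2% = 20.90%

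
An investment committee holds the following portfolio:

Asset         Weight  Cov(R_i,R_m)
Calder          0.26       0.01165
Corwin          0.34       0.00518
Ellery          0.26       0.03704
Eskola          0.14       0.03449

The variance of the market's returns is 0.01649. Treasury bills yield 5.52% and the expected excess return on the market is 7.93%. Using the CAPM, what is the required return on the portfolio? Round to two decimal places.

β_Calder = 0.01165 / 0.01649 = 0.7065
β_Corwin = 0.00518 / 0.01649 = 0.3141
β_Ellery = 0.03704 / 0.01649 = 2.2462
β_Eskola = 0.03449 / 0.01649 = 2.0916
β_P = Σ w_i β_i = 0.26×0.7065 + 0.34×0.3141 + 0.26×2.2462 + 0.14×2.0916 = 1.1673
E(R_P) = R_f + β_P × MRP = 5.52% + 1.1673 × 7.93% = 14.78%

14.78%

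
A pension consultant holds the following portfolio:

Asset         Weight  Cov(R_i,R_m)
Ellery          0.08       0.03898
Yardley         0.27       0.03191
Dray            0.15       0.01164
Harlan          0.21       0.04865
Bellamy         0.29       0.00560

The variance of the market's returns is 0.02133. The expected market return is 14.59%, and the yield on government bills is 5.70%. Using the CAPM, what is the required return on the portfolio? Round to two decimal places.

β_Ellery = 0.03898 / 0.02133 = 1.8275
β_Yardley = 0.03191 / 0.02133 = 1.4960
β_Dray = 0.01164 / 0.02133 = 0.5457
β_Harlan = 0.04865 / 0.02133 = 2.2808
β_Bellamy = 0.00560 / 0.02133 = 0.2625
β_P = Σ w_i β_i = 0.08×1.8275 + 0.27×1.4960 + 0.15×0.5457 + 0.21×2.2808 + 0.29×0.2625 = 1.1871
MRP = 14.59% − 5.70% = 8.89%
E(R_P) = R_f + β_P × MRP = 5.70% + 1.1871 × 8.89% = 16.25%

16.25%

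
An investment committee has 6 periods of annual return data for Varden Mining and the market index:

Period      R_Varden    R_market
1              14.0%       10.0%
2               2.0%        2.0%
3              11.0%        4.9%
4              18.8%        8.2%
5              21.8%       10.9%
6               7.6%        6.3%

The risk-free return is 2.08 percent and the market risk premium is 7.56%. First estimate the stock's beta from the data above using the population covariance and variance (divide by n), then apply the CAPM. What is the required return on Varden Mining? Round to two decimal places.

16.70%

Mean R_i = (14.0 + 2.0 + 11.0 + 18.8 + 21.8 + 7.6) / 6 = 12.5333%
Mean R_m = (10.0 + 2.0 + 4.9 + 8.2 + 10.9 + 6.3) / 6 = 7.0500%
Σ(R_i − R̄_i)(R_m − R̄_m) = 107.4000  ⇒  Cov = 107.4000 / 6 = 17.9000
Σ(R_m − R̄_m)² = 55.5350  ⇒  Var(R_m) = 55.5350 / 6 = 9.2558
β = Cov / Var(R_m) = 17.9000 / 9.2558 = 1.9339
E(R) = R_f + β × MRP = 2.08% + 1.9339 × 7.56% = 16.70%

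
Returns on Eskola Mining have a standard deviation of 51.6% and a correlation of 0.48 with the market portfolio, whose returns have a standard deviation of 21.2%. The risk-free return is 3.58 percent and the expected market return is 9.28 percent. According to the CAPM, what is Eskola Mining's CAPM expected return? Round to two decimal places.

10.24%

β = ρ × σ_i / σ_m = 0.48 × 51.6% / 21.2% = 1.1683
MRP = 9.28% − 3.58% = 5.70%
E(R) = 3.58% + 1.1683 × 5.70% = 10.24%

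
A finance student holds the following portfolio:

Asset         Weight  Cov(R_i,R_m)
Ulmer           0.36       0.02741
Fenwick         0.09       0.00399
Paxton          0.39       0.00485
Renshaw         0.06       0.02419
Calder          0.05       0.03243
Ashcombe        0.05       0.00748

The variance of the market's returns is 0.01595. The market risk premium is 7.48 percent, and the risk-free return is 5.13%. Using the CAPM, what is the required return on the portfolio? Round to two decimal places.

β_Ulmer = 0.02741 / 0.01595 = 1.7185
β_Fenwick = 0.00399 / 0.01595 = 0.2502
β_Paxton = 0.00485 / 0.01595 = 0.3041
β_Renshaw = 0.02419 / 0.01595 = 1.5166
β_Calder = 0.03243 / 0.01595 = 2.0332
β_Ashcombe = 0.00748 / 0.01595 = 0.4690
β_P = Σ w_i β_i = 0.36×1.7185 + 0.09×0.2502 + 0.39×0.3041 + 0.06×1.5166 + 0.05×2.0332 + 0.05×0.4690 = 0.9759
E(R_P) = R_f + β_P × MRP = 5.13% + 0.9759 × 7.48% = 12.43%

12.43%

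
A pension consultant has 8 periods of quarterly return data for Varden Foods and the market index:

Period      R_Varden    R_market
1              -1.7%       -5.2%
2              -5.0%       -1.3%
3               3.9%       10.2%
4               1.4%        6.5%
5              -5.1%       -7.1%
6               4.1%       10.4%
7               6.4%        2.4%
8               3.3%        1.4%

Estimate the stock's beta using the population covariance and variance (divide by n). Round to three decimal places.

0.485

Mean R_i = (-1.7 − 5.0 + 3.9 + 1.4 − 5.1 + 4.1 + 6.4 + 3.3) / 8 = 0.9125%
Mean R_m = (-5.2 − 1.3 + 10.2 + 6.5 − 7.1 + 10.4 + 2.4 + 1.4) / 8 = 2.1625%
Σ(R_i − R̄_i)(R_m − R̄_m) = 147.2638  ⇒  Cov = 147.2638 / 8 = 18.4080
Σ(R_m − R̄_m)² = 303.8988  ⇒  Var(R_m) = 303.8988 / 8 = 37.9874
β = Cov / Var(R_m) = 18.4080 / 37.9874 = 0.4846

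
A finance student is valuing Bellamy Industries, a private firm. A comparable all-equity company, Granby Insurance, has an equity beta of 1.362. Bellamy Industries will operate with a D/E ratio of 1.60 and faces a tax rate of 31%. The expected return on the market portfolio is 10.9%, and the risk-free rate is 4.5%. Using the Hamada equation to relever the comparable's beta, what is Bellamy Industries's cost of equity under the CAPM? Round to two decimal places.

β_L = β_U × [1 + (1 − t)(D/E)] = 1.362 × [1 + (1 − 0.31) × 1.60]
    = 1.362 × [1 + 0.69 × 1.60] = 1.362 × 2.1040 = 2.8656
MRP = 10.9% − 4.5% = 6.40%
E(R) = R_f + β_L × MRP = 4.5% + 2.8656 × 6.4% = 22.84%

22.84%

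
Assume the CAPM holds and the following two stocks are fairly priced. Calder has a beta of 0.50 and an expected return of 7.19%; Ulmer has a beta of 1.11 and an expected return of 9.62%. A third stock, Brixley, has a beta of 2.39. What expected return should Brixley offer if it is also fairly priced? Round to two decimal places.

14.72%

MRP (SML slope) = (9.62% − 7.19%) / (1.11 − 0.50) = 2.43% / 0.61 = 3.9836%
R_f (intercept) = 7.19% − 0.50 × 3.9836% = 5.1982%
E(R_Brixley) = R_f + β × MRP = 5.1982% + 2.39 × 3.9836% = 14.72%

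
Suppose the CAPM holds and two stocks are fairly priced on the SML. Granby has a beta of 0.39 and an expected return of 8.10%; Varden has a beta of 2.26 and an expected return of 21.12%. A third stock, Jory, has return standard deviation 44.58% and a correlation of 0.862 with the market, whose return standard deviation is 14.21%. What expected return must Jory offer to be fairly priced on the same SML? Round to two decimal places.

MRP = (21.12% − 8.10%) / (2.26 − 0.39) = 6.9626%
R_f = 8.10% − 0.39 × 6.9626% = 5.3846%
β_Jory = ρ·σ_i/σ_m = 0.862 × 44.58 / 14.21 = 2.7043
E(R_Jory) = R_f + β × MRP = 5.3846% + 2.7043 × 6.9626% = 24.21%

24.21%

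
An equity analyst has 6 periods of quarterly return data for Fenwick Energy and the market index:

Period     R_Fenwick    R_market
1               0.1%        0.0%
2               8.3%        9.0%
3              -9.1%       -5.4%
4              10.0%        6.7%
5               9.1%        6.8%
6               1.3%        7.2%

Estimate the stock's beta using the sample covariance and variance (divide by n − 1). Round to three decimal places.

Mean R_i = (0.1 + 8.3 − 9.1 + 10.0 + 9.1 + 1.3) / 6 = 3.2833%
Mean R_m = (0.0 + 9.0 − 5.4 + 6.7 + 6.8 + 7.2) / 6 = 4.0500%
Σ(R_i − R̄_i)(R_m − R̄_m) = 182.2950  ⇒  Cov = 182.2950 / 5 = 36.4590
Σ(R_m − R̄_m)² = 154.7150  ⇒  Var(R_m) = 154.7150 / 5 = 30.9430
β = Cov / Var(R_m) = 36.4590 / 30.9430 = 1.1783

1.178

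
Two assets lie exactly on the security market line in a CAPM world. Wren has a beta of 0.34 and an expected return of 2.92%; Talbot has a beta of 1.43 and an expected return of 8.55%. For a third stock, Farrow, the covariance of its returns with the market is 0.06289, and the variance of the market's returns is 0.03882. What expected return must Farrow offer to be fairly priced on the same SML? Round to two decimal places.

9.53%

MRP = (8.55% − 2.92%) / (1.43 − 0.34) = 5.1651%
R_f = 2.92% − 0.34 × 5.1651% = 1.1639%
β_Farrow = Cov / Var(R_m) = 0.06289 / 0.03882 = 1.6200
E(R_Farrow) = R_f + β × MRP = 1.1639% + 1.6200 × 5.1651% = 9.53%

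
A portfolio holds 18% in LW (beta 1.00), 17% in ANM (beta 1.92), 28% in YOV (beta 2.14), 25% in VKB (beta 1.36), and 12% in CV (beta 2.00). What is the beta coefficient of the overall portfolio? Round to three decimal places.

1.686

β_P = Σ w_i β_i = 0.18×1.00 + 0.17×1.92 + 0.28×2.14 + 0.25×1.36 + 0.12×2.00 = 1.6856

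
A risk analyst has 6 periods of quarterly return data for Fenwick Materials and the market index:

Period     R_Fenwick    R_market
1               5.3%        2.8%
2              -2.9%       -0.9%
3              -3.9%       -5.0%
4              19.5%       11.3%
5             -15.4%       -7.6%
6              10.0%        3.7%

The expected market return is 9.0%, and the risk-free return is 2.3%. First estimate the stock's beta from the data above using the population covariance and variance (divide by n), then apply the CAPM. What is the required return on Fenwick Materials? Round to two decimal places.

Mean R_i = (5.3 − 2.9 − 3.9 + 19.5 − 15.4 + 10.0) / 6 = 2.1000%
Mean R_m = (2.8 − 0.9 − 5.0 + 11.3 − 7.6 + 3.7) / 6 = 0.7167%
Σ(R_i − R̄_i)(R_m − R̄_m) = 402.3100  ⇒  Cov = 402.3100 / 6 = 67.0517
Σ(R_m − R̄_m)² = 229.7083  ⇒  Var(R_m) = 229.7083 / 6 = 38.2847
β = Cov / Var(R_m) = 67.0517 / 38.2847 = 1.7514
MRP = 9.0% − 2.3% = 6.70%
E(R) = R_f + β × MRP = 2.3% + 1.7514 × 6.7% = 14.03%

14.03%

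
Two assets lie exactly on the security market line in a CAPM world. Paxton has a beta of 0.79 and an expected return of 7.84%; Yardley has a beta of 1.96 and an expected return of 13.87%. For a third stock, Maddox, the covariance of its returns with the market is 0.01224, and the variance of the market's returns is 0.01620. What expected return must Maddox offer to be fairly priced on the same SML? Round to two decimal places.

7.66%

MRP = (13.87% − 7.84%) / (1.96 − 0.79) = 5.1538%
R_f = 7.84% − 0.79 × 5.1538% = 3.7685%
β_Maddox = Cov / Var(R_m) = 0.01224 / 0.01620 = 0.7556
E(R_Maddox) = R_f + β × MRP = 3.7685% + 0.7556 × 5.1538% = 7.66%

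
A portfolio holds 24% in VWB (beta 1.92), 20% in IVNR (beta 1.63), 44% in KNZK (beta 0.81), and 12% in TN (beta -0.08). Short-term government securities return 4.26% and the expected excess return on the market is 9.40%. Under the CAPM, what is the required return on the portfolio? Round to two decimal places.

β_P = Σ w_i β_i = 0.24×1.92 + 0.20×1.63 + 0.44×0.81 + 0.12×-0.08 = 1.1336
E(R_P) = R_f + β_P × MRP = 4.26% + 1.1336 × 9.40% = 14.92%

14.92%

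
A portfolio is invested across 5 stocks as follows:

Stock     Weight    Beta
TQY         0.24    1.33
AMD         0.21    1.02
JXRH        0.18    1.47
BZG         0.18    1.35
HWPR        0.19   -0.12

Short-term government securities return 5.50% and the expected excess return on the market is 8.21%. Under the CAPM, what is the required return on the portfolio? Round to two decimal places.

13.86%

β_P = Σ w_i β_i = 0.24×1.33 + 0.21×1.02 + 0.18×1.47 + 0.18×1.35 + 0.19×-0.12 = 1.0182
E(R_P) = R_f + β_P × MRP = 5.50% + 1.0182 × 8.21% = 13.86%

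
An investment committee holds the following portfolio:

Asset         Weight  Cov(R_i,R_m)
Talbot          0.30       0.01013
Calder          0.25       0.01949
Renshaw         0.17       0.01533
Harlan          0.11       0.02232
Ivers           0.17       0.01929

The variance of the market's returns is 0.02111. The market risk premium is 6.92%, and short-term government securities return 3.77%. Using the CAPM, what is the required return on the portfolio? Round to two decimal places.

β_Talbot = 0.01013 / 0.02111 = 0.4799
β_Calder = 0.01949 / 0.02111 = 0.9233
β_Renshaw = 0.01533 / 0.02111 = 0.7262
β_Harlan = 0.02232 / 0.02111 = 1.0573
β_Ivers = 0.01929 / 0.02111 = 0.9138
β_P = Σ w_i β_i = 0.30×0.4799 + 0.25×0.9233 + 0.17×0.7262 + 0.11×1.0573 + 0.17×0.9138 = 0.7699
E(R_P) = R_f + β_P × MRP = 3.77% + 0.7699 × 6.92% = 9.10%

9.10%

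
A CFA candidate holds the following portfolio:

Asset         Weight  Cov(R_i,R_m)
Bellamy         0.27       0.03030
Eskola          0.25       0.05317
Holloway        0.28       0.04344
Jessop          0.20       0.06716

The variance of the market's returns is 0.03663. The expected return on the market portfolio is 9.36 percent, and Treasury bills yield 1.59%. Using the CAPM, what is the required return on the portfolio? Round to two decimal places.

11.57%

β_Bellamy = 0.03030 / 0.03663 = 0.8272
β_Eskola = 0.05317 / 0.03663 = 1.4515
β_Holloway = 0.04344 / 0.03663 = 1.1859
β_Jessop = 0.06716 / 0.03663 = 1.8335
β_P = Σ w_i β_i = 0.27×0.8272 + 0.25×1.4515 + 0.28×1.1859 + 0.20×1.8335 = 1.2850
MRP = 9.36% − 1.59% = 7.77%
E(R_P) = R_f + β_P × MRP = 1.59% + 1.2850 × 7.77% = 11.57%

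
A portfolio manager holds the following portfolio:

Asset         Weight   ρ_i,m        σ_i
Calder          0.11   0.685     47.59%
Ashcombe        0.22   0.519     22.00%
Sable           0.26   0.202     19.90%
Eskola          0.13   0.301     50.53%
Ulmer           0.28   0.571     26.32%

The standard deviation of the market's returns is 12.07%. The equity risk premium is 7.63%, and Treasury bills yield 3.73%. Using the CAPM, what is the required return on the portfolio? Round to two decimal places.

12.16%

β_Calder = 0.685 × 47.59% / 12.07% = 2.7008
β_Ashcombe = 0.519 × 22.00% / 12.07% = 0.9460
β_Sable = 0.202 × 19.90% / 12.07% = 0.3330
β_Eskola = 0.301 × 50.53% / 12.07% = 1.2601
β_Ulmer = 0.571 × 26.32% / 12.07% = 1.2451
β_P = Σ w_i β_i = 0.11×2.7008 + 0.22×0.9460 + 0.26×0.3330 + 0.13×1.2601 + 0.28×1.2451 = 1.1042
E(R_P) = R_f + β_P × MRP = 3.73% + 1.1042 × 7.63% = 12.16%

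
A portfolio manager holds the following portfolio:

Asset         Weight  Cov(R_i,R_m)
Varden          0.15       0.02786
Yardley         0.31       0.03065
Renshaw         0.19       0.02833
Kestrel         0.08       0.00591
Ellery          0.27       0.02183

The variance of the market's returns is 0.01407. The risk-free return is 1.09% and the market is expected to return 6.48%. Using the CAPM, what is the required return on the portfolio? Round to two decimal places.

10.83%

β_Varden = 0.02786 / 0.01407 = 1.9801
β_Yardley = 0.03065 / 0.01407 = 2.1784
β_Renshaw = 0.02833 / 0.01407 = 2.0135
β_Kestrel = 0.00591 / 0.01407 = 0.4200
β_Ellery = 0.02183 / 0.01407 = 1.5515
β_P = Σ w_i β_i = 0.15×1.9801 + 0.31×2.1784 + 0.19×2.0135 + 0.08×0.4200 + 0.27×1.5515 = 1.8074
MRP = 6.48% − 1.09% = 5.39%
E(R_P) = R_f + β_P × MRP = 1.09% + 1.8074 × 5.39% = 10.83%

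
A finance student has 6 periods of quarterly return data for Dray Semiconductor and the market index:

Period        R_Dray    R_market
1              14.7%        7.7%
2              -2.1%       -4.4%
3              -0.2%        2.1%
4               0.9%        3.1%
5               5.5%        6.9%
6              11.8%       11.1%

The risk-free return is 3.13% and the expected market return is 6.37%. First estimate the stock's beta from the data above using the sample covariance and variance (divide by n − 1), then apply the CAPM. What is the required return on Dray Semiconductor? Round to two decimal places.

Mean R_i = (14.7 − 2.1 − 0.2 + 0.9 + 5.5 + 11.8) / 6 = 5.1000%
Mean R_m = (7.7 − 4.4 + 2.1 + 3.1 + 6.9 + 11.1) / 6 = 4.4167%
Σ(R_i − R̄_i)(R_m − R̄_m) = 158.5800  ⇒  Cov = 158.5800 / 5 = 31.7160
Σ(R_m − R̄_m)² = 146.4483  ⇒  Var(R_m) = 146.4483 / 5 = 29.2897
β = Cov / Var(R_m) = 31.7160 / 29.2897 = 1.0828
MRP = 6.37% − 3.13% = 3.24%
E(R) = R_f + β × MRP = 3.13% + 1.0828 × 3.24% = 6.64%

6.64%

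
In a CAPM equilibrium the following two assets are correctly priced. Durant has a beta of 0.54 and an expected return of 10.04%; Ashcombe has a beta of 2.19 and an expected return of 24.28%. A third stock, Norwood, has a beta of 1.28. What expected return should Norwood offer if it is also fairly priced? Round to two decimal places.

16.43%

MRP (SML slope) = (24.28% − 10.04%) / (2.19 − 0.54) = 14.24% / 1.65 = 8.6303%
R_f (intercept) = 10.04% − 0.54 × 8.6303% = 5.3796%
E(R_Norwood) = R_f + β × MRP = 5.3796% + 1.28 × 8.6303% = 16.43%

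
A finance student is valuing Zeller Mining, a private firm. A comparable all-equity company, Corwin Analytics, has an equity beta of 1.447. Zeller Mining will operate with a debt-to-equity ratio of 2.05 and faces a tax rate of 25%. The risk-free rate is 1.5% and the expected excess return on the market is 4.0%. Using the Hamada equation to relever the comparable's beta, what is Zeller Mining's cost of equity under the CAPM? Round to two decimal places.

β_L = β_U × [1 + (1 − t)(D/E)] = 1.447 × [1 + (1 − 0.25) × 2.05]
    = 1.447 × [1 + 0.75 × 2.05] = 1.447 × 2.5375 = 3.6718
E(R) = R_f + β_L × MRP = 1.5% + 3.6718 × 4.0% = 16.19%

16.19%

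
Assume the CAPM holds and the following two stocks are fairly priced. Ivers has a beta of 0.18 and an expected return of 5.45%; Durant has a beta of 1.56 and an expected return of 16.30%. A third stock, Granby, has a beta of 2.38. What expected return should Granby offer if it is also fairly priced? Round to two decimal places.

MRP (SML slope) = (16.30% − 5.45%) / (1.56 − 0.18) = 10.85% / 1.38 = 7.8623%
R_f (intercept) = 5.45% − 0.18 × 7.8623% = 4.0348%
E(R_Granby) = R_f + β × MRP = 4.0348% + 2.38 × 7.8623% = 22.75%

22.75%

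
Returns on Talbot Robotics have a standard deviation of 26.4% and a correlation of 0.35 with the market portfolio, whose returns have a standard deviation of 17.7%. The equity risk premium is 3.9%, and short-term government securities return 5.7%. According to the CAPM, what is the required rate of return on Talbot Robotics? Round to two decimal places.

β = ρ × σ_i / σ_m = 0.35 × 26.4% / 17.7% = 0.5220
E(R) = 5.7% + 0.5220 × 3.9% = 7.74%

7.74%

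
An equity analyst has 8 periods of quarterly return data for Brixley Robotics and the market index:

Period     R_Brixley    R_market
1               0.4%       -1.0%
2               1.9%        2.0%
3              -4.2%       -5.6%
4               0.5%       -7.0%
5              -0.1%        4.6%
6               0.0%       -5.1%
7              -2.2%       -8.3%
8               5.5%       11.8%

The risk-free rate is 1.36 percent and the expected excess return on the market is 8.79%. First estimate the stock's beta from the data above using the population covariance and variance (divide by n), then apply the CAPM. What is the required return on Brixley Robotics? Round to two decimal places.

4.23%

Mean R_i = (0.4 + 1.9 − 4.2 + 0.5 − 0.1 + 0.0 − 2.2 + 5.5) / 8 = 0.2250%
Mean R_m = (-1.0 + 2.0 − 5.6 − 7.0 + 4.6 − 5.1 − 8.3 + 11.8) / 8 = -1.0750%
Σ(R_i − R̄_i)(R_m − R̄_m) = 108.0550  ⇒  Cov = 108.0550 / 8 = 13.5069
Σ(R_m − R̄_m)² = 331.4150  ⇒  Var(R_m) = 331.4150 / 8 = 41.4269
β = Cov / Var(R_m) = 13.5069 / 41.4269 = 0.3260
E(R) = R_f + β × MRP = 1.36% + 0.3260 × 8.79% = 4.23%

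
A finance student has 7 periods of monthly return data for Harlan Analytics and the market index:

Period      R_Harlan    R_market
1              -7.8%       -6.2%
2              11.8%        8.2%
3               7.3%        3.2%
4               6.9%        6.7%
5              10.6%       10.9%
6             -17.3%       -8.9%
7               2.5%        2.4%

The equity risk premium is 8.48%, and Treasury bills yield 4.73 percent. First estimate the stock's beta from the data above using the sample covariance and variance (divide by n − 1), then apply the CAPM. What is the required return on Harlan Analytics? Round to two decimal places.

16.61%

Mean R_i = (-7.8 + 11.8 + 7.3 + 6.9 + 10.6 − 17.3 + 2.5) / 7 = 2.0000%
Mean R_m = (-6.2 + 8.2 + 3.2 + 6.7 + 10.9 − 8.9 + 2.4) / 7 = 2.3286%
Σ(R_i − R̄_i)(R_m − R̄_m) = 457.6200  ⇒  Cov = 457.6200 / 6 = 76.2700
Σ(R_m − R̄_m)² = 326.6343  ⇒  Var(R_m) = 326.6343 / 6 = 54.4391
β = Cov / Var(R_m) = 76.2700 / 54.4391 = 1.4010
E(R) = R_f + β × MRP = 4.73% + 1.4010 × 8.48% = 16.61%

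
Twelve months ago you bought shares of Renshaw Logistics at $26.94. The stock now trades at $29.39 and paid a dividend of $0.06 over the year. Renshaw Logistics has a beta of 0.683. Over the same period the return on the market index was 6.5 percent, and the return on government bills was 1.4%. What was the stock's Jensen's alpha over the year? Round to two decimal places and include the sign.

+4.43%

Realised HPR = (P1 + D1 − P0) / P0 = (29.39 + 0.06 − 26.94) / 26.94 = 2.51 / 26.94 = 9.3170%
MRP = 6.5% − 1.4% = 5.10%
CAPM required = R_f + β·MRP = 1.4% + 0.683 × 5.1% = 4.8833%
α = realised − required = 9.3170% − 4.8833% = +4.43%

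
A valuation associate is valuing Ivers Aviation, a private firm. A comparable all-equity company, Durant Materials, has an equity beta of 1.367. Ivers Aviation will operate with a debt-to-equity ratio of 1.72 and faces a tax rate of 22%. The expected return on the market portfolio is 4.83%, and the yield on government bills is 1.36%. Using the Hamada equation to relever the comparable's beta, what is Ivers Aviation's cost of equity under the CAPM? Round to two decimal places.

β_L = β_U × [1 + (1 − t)(D/E)] = 1.367 × [1 + (1 − 0.22) × 1.72]
    = 1.367 × [1 + 0.78 × 1.72] = 1.367 × 2.3416 = 3.2010
MRP = 4.83% − 1.36% = 3.47%
E(R) = R_f + β_L × MRP = 1.36% + 3.2010 × 3.47% = 12.47%

12.47%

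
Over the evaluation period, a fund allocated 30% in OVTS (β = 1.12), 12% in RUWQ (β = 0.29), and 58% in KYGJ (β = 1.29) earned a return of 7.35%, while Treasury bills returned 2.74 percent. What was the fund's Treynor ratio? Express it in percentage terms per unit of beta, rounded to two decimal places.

4.12%

β_P = 0.30×1.12 + 0.12×0.29 + 0.58×1.29 = 1.1190
Treynor = (R_P − R_f) / β_P = (7.35% − 2.74%) / 1.1190 = 4.61% / 1.1190 = 4.12%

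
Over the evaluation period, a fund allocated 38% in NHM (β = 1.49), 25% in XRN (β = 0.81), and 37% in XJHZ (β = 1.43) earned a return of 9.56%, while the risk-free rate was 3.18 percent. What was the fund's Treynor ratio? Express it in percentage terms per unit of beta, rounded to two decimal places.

β_P = 0.38×1.49 + 0.25×0.81 + 0.37×1.43 = 1.2978
Treynor = (R_P − R_f) / β_P = (9.56% − 3.18%) / 1.2978 = 6.38% / 1.2978 = 4.92%

4.92%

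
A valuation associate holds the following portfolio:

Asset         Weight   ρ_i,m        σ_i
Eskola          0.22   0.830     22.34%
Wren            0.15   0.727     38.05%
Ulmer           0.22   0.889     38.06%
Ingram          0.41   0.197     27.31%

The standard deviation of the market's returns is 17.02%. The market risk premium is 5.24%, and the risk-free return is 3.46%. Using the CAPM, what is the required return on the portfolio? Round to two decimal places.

8.96%

β_Eskola = 0.830 × 22.34% / 17.02% = 1.0894
β_Wren = 0.727 × 38.05% / 17.02% = 1.6253
β_Ulmer = 0.889 × 38.06% / 17.02% = 1.9880
β_Ingram = 0.197 × 27.31% / 17.02% = 0.3161
β_P = Σ w_i β_i = 0.22×1.0894 + 0.15×1.6253 + 0.22×1.9880 + 0.41×0.3161 = 1.0504
E(R_P) = R_f + β_P × MRP = 3.46% + 1.0504 × 5.24% = 8.96%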